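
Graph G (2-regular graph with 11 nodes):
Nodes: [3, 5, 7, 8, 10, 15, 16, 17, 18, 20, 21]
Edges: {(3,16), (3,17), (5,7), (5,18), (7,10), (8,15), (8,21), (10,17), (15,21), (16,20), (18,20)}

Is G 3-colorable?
A valid 3-coloring: color 1: [7, 8, 16, 17, 18]; color 2: [3, 5, 10, 20, 21]; color 3: [15].
(χ(G) = 3 ≤ 3.)

Yes, G is 3-colorable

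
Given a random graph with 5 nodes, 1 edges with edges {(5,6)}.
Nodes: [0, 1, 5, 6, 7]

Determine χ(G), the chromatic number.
χ(G) = 2

Clique number ω(G) = 2 (lower bound: χ ≥ ω).
The graph is bipartite (no odd cycle), so 2 colors suffice: χ(G) = 2.
A valid 2-coloring: color 1: [0, 1, 5, 7]; color 2: [6].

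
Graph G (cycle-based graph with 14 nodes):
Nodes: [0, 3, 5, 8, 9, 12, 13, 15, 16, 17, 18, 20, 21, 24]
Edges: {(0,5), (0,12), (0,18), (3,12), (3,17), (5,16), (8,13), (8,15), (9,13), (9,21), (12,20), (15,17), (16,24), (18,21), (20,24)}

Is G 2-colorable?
A valid 2-coloring: color 1: [0, 3, 13, 15, 16, 20, 21]; color 2: [5, 8, 9, 12, 17, 18, 24].
(χ(G) = 2 ≤ 2.)

Yes, G is 2-colorable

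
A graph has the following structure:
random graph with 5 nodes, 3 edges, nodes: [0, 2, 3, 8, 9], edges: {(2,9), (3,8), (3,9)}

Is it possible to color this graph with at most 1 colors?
Edge (2,9) forces its endpoints to differ, so 1 color is not enough.

No, G is not 1-colorable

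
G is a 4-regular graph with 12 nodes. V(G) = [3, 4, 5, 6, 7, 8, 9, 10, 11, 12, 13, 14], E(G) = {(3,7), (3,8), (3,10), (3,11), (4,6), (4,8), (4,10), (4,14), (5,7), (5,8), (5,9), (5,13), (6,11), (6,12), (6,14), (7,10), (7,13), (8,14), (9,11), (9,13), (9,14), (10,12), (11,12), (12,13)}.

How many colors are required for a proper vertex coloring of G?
Clique number ω(G) = 3 (lower bound: χ ≥ ω).
The clique on [3, 7, 10] has size 3, forcing χ ≥ 3, and the coloring below uses 3 colors, so χ(G) = 3.
A valid 3-coloring: color 1: [3, 4, 5, 12]; color 2: [10, 11, 13, 14]; color 3: [6, 7, 8, 9].

χ(G) = 3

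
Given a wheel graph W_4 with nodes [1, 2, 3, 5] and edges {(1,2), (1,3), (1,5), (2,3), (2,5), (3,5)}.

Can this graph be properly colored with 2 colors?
The clique on vertices [1, 2, 3, 5] has size 4 > 2, so it alone needs 4 colors.

No, G is not 2-colorable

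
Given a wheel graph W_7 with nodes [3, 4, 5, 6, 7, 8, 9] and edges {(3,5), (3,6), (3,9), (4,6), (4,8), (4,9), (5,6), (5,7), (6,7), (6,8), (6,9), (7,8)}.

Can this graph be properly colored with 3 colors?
A valid 3-coloring: color 1: [6]; color 2: [5, 8, 9]; color 3: [3, 4, 7].
(χ(G) = 3 ≤ 3.)

Yes, G is 3-colorable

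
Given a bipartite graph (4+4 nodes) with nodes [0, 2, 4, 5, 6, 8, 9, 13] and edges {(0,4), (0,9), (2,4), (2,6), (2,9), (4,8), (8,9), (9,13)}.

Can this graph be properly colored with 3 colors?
Yes, G is 3-colorable

A valid 3-coloring: color 1: [4, 5, 6, 9]; color 2: [0, 2, 8, 13].
(χ(G) = 2 ≤ 3.)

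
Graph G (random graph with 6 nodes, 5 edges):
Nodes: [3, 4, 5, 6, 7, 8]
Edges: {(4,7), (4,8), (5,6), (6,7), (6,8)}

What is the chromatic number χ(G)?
χ(G) = 2

Clique number ω(G) = 2 (lower bound: χ ≥ ω).
The graph is bipartite (no odd cycle), so 2 colors suffice: χ(G) = 2.
A valid 2-coloring: color 1: [3, 4, 6]; color 2: [5, 7, 8].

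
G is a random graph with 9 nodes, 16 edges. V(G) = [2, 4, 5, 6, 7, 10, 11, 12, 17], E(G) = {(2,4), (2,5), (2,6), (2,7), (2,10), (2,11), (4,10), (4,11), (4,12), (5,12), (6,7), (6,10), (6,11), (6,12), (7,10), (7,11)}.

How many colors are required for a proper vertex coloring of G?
Clique number ω(G) = 4 (lower bound: χ ≥ ω).
The clique on [2, 6, 7, 10] has size 4, forcing χ ≥ 4, and the coloring below uses 4 colors, so χ(G) = 4.
A valid 4-coloring: color 1: [2, 12, 17]; color 2: [4, 5, 6]; color 3: [10, 11]; color 4: [7].

χ(G) = 4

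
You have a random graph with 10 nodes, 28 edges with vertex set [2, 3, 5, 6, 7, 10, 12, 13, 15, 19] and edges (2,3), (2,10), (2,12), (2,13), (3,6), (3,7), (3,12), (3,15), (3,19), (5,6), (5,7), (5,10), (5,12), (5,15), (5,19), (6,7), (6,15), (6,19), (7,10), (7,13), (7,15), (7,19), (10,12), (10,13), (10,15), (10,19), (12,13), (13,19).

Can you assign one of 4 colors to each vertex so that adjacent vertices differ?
Yes, G is 4-colorable

A valid 4-coloring: color 1: [2, 7]; color 2: [6, 10]; color 3: [12, 15, 19]; color 4: [3, 5, 13].
(χ(G) = 4 ≤ 4.)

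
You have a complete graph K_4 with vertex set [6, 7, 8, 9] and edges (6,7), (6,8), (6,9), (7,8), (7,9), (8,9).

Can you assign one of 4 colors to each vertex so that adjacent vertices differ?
Yes, G is 4-colorable

A valid 4-coloring: color 1: [6]; color 2: [8]; color 3: [9]; color 4: [7].
(χ(G) = 4 ≤ 4.)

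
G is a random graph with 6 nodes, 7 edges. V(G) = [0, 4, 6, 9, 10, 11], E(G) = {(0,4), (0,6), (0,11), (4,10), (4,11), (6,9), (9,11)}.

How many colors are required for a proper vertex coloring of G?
Clique number ω(G) = 3 (lower bound: χ ≥ ω).
The clique on [0, 4, 11] has size 3, forcing χ ≥ 3, and the coloring below uses 3 colors, so χ(G) = 3.
A valid 3-coloring: color 1: [4, 9]; color 2: [6, 10, 11]; color 3: [0].

χ(G) = 3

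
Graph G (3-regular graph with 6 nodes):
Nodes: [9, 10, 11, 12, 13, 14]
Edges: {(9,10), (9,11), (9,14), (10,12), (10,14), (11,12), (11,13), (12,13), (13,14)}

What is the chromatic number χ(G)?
χ(G) = 3

Clique number ω(G) = 3 (lower bound: χ ≥ ω).
The clique on [9, 10, 14] has size 3, forcing χ ≥ 3, and the coloring below uses 3 colors, so χ(G) = 3.
A valid 3-coloring: color 1: [11, 14]; color 2: [10, 13]; color 3: [9, 12].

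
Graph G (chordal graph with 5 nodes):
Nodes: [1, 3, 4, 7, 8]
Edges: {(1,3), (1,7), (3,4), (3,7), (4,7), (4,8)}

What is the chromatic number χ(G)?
Clique number ω(G) = 3 (lower bound: χ ≥ ω).
The clique on [1, 3, 7] has size 3, forcing χ ≥ 3, and the coloring below uses 3 colors, so χ(G) = 3.
A valid 3-coloring: color 1: [1, 4]; color 2: [3, 8]; color 3: [7].

χ(G) = 3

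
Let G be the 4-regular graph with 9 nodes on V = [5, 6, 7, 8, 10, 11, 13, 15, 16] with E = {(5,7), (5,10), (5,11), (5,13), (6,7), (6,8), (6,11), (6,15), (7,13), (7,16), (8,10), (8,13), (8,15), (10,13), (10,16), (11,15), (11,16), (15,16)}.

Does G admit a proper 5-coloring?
Yes, G is 5-colorable

A valid 5-coloring: color 1: [7, 8, 11]; color 2: [5, 6, 16]; color 3: [10, 15]; color 4: [13].
(χ(G) = 4 ≤ 5.)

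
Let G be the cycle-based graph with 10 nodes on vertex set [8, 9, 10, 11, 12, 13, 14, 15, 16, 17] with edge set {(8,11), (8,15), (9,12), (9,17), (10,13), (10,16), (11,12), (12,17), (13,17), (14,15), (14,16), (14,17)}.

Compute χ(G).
Clique number ω(G) = 3 (lower bound: χ ≥ ω).
The clique on [9, 12, 17] has size 3, forcing χ ≥ 3, and the coloring below uses 3 colors, so χ(G) = 3.
A valid 3-coloring: color 1: [10, 11, 15, 17]; color 2: [8, 12, 13, 14]; color 3: [9, 16].

χ(G) = 3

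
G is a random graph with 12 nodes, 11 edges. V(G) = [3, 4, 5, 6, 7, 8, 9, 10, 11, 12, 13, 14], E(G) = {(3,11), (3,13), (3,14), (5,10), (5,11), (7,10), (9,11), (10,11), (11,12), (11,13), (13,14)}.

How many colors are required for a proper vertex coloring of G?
χ(G) = 3

Clique number ω(G) = 3 (lower bound: χ ≥ ω).
The clique on [3, 11, 13] has size 3, forcing χ ≥ 3, and the coloring below uses 3 colors, so χ(G) = 3.
A valid 3-coloring: color 1: [4, 6, 7, 8, 11, 14]; color 2: [9, 10, 12, 13]; color 3: [3, 5].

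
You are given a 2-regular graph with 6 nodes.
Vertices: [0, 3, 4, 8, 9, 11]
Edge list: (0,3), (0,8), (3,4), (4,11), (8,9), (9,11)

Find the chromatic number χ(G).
χ(G) = 2

Clique number ω(G) = 2 (lower bound: χ ≥ ω).
The graph is bipartite (no odd cycle), so 2 colors suffice: χ(G) = 2.
A valid 2-coloring: color 1: [0, 4, 9]; color 2: [3, 8, 11].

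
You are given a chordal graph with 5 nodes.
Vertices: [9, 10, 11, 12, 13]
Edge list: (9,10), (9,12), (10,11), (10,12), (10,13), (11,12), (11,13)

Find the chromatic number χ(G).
χ(G) = 3

Clique number ω(G) = 3 (lower bound: χ ≥ ω).
The clique on [9, 10, 12] has size 3, forcing χ ≥ 3, and the coloring below uses 3 colors, so χ(G) = 3.
A valid 3-coloring: color 1: [10]; color 2: [12, 13]; color 3: [9, 11].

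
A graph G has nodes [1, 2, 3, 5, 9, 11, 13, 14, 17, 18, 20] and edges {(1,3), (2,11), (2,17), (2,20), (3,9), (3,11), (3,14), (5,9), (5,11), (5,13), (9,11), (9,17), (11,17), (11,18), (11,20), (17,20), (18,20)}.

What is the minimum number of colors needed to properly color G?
Clique number ω(G) = 4 (lower bound: χ ≥ ω).
The clique on [2, 11, 17, 20] has size 4, forcing χ ≥ 4, and the coloring below uses 4 colors, so χ(G) = 4.
A valid 4-coloring: color 1: [1, 11, 13, 14]; color 2: [9, 20]; color 3: [3, 5, 17, 18]; color 4: [2].

χ(G) = 4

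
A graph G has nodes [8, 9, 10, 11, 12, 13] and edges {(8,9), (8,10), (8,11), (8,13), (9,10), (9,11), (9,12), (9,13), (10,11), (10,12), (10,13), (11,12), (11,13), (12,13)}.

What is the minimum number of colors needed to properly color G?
χ(G) = 5

Clique number ω(G) = 5 (lower bound: χ ≥ ω).
The clique on [8, 9, 10, 11, 13] has size 5, forcing χ ≥ 5, and the coloring below uses 5 colors, so χ(G) = 5.
A valid 5-coloring: color 1: [9]; color 2: [13]; color 3: [11]; color 4: [10]; color 5: [8, 12].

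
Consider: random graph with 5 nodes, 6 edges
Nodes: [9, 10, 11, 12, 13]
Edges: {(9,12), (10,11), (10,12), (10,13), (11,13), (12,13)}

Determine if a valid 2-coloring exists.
No, G is not 2-colorable

The clique on vertices [10, 11, 13] has size 3 > 2, so it alone needs 3 colors.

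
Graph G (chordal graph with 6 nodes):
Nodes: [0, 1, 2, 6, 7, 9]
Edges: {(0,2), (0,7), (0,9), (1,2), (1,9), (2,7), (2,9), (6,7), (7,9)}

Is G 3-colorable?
No, G is not 3-colorable

The clique on vertices [0, 2, 7, 9] has size 4 > 3, so it alone needs 4 colors.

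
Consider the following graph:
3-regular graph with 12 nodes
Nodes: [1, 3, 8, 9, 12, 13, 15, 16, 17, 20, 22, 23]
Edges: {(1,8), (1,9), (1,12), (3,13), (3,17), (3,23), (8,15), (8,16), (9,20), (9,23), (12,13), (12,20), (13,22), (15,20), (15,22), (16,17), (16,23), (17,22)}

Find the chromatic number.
Clique number ω(G) = 2 (lower bound: χ ≥ ω).
Odd cycle [22, 15, 20, 9, 23, 3, 17] needs 3 colors (χ ≥ 3).
The coloring below uses 3 colors, so χ(G) = 3.
A valid 3-coloring: color 1: [3, 8, 9, 12, 22]; color 2: [1, 13, 17, 20, 23]; color 3: [15, 16].

χ(G) = 3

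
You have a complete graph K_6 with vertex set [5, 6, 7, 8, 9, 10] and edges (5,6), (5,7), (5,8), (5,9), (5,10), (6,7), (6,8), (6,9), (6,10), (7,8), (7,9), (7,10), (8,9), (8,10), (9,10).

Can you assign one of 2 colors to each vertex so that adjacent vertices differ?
The clique on vertices [5, 6, 7, 8, 9, 10] has size 6 > 2, so it alone needs 6 colors.

No, G is not 2-colorable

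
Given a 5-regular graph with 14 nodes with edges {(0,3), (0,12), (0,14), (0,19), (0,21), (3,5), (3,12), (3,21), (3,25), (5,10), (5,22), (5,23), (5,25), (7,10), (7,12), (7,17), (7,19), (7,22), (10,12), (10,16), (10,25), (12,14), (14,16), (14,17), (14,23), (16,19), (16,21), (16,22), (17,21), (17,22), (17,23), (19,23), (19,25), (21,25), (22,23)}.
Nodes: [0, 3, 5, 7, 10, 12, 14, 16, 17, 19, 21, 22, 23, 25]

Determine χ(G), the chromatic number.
Clique number ω(G) = 3 (lower bound: χ ≥ ω).
Suppose a proper 3-coloring c exists. The clique [0, 3, 12] takes 3 distinct colors; by symmetry let c(0) = 1, c(3) = 2, c(12) = 3.
- Vertex 14: neighbors [0, 12] already have colors [1, 3] ⇒ c(14) = 2.
- Vertex 21: neighbors [0, 3] already have colors [1, 2] ⇒ c(21) = 3.
- Vertex 16: neighbors [14, 21] already have colors [2, 3] ⇒ c(16) = 1.
- Vertex 10: neighbors [16, 12] already have colors [1, 3] ⇒ c(10) = 2.
- Vertex 7: neighbors [10, 12] already have colors [2, 3] ⇒ c(7) = 1.
- Vertex 17: neighbors [7, 14, 21] already have colors [1, 2, 3] — all 3 colors blocked. Contradiction.
The forced assignments end in a contradiction, so G has no proper 3-coloring (χ ≥ 4).
The coloring below uses 4 colors, so χ(G) = 4.
A valid 4-coloring: color 1: [5, 12, 16, 17]; color 2: [10, 14, 19, 21, 22]; color 3: [0, 7, 23, 25]; color 4: [3].

χ(G) = 4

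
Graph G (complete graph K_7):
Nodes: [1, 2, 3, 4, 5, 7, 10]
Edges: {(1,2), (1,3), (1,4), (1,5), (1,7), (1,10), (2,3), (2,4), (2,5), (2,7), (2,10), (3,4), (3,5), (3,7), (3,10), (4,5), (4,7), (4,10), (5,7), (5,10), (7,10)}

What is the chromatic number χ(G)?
χ(G) = 7

Clique number ω(G) = 7 (lower bound: χ ≥ ω).
The clique on [1, 2, 3, 4, 5, 7, 10] has size 7, forcing χ ≥ 7, and the coloring below uses 7 colors, so χ(G) = 7.
A valid 7-coloring: color 1: [10]; color 2: [4]; color 3: [1]; color 4: [7]; color 5: [3]; color 6: [5]; color 7: [2].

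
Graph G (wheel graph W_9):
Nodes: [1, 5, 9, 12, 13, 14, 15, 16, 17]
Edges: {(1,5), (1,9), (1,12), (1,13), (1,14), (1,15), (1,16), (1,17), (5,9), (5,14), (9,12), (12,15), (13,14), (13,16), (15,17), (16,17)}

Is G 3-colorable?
A valid 3-coloring: color 1: [1]; color 2: [9, 14, 15, 16]; color 3: [5, 12, 13, 17].
(χ(G) = 3 ≤ 3.)

Yes, G is 3-colorable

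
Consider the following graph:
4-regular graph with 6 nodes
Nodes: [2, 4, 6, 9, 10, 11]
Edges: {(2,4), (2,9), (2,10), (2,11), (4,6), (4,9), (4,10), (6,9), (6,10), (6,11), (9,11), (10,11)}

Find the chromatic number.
χ(G) = 3

Clique number ω(G) = 3 (lower bound: χ ≥ ω).
The clique on [2, 9, 11] has size 3, forcing χ ≥ 3, and the coloring below uses 3 colors, so χ(G) = 3.
A valid 3-coloring: color 1: [4, 11]; color 2: [9, 10]; color 3: [2, 6].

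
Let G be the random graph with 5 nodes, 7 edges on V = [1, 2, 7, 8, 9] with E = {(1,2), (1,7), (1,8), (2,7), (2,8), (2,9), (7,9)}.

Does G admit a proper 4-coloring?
A valid 4-coloring: color 1: [2]; color 2: [1, 9]; color 3: [7, 8].
(χ(G) = 3 ≤ 4.)

Yes, G is 4-colorable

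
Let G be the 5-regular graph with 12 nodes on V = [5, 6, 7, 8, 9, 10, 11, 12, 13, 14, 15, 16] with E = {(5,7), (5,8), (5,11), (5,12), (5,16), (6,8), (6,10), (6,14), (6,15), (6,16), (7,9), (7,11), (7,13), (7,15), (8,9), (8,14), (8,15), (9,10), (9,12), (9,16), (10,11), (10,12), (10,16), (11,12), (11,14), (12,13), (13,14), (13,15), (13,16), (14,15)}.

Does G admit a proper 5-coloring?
Yes, G is 5-colorable

A valid 5-coloring: color 1: [6, 9, 11, 13]; color 2: [7, 8, 12, 16]; color 3: [5, 10, 15]; color 4: [14].
(χ(G) = 4 ≤ 5.)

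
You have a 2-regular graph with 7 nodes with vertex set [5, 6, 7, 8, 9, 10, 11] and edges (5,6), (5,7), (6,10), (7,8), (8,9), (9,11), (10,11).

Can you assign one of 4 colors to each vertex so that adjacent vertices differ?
Yes, G is 4-colorable

A valid 4-coloring: color 1: [7, 9, 10]; color 2: [5, 8, 11]; color 3: [6].
(χ(G) = 3 ≤ 4.)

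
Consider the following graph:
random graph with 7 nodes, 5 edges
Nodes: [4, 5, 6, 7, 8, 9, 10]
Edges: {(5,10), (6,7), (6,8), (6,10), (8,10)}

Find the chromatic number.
Clique number ω(G) = 3 (lower bound: χ ≥ ω).
The clique on [6, 8, 10] has size 3, forcing χ ≥ 3, and the coloring below uses 3 colors, so χ(G) = 3.
A valid 3-coloring: color 1: [4, 7, 9, 10]; color 2: [5, 6]; color 3: [8].

χ(G) = 3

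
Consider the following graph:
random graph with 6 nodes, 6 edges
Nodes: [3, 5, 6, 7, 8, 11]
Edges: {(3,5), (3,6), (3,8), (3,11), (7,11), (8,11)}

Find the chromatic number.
χ(G) = 3

Clique number ω(G) = 3 (lower bound: χ ≥ ω).
The clique on [3, 8, 11] has size 3, forcing χ ≥ 3, and the coloring below uses 3 colors, so χ(G) = 3.
A valid 3-coloring: color 1: [3, 7]; color 2: [5, 6, 11]; color 3: [8].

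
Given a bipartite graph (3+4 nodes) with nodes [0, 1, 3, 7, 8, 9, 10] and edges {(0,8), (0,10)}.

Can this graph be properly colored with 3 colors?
A valid 3-coloring: color 1: [0, 1, 3, 7, 9]; color 2: [8, 10].
(χ(G) = 2 ≤ 3.)

Yes, G is 3-colorable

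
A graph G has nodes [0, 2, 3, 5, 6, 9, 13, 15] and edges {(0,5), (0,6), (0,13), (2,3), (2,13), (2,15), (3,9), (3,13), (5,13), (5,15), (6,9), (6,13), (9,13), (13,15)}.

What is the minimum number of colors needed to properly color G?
Clique number ω(G) = 3 (lower bound: χ ≥ ω).
Odd cycle [6, 9, 3, 2, 15, 5, 0] needs 3 colors (χ ≥ 3).
Vertex 13 is adjacent to every vertex of [0, 2, 3, 5, 6, 9, 15], which already need 3 colors among themselves, so 13 needs a new color (χ ≥ 4).
The coloring below uses 4 colors, so χ(G) = 4.
A valid 4-coloring: color 1: [13]; color 2: [3, 5, 6]; color 3: [0, 2, 9]; color 4: [15].

χ(G) = 4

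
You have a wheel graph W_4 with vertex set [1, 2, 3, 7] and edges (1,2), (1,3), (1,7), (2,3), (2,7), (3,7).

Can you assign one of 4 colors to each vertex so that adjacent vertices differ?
A valid 4-coloring: color 1: [7]; color 2: [3]; color 3: [1]; color 4: [2].
(χ(G) = 4 ≤ 4.)

Yes, G is 4-colorable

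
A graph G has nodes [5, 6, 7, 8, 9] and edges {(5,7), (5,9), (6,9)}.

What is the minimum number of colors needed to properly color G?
χ(G) = 2

Clique number ω(G) = 2 (lower bound: χ ≥ ω).
The graph is bipartite (no odd cycle), so 2 colors suffice: χ(G) = 2.
A valid 2-coloring: color 1: [5, 6, 8]; color 2: [7, 9].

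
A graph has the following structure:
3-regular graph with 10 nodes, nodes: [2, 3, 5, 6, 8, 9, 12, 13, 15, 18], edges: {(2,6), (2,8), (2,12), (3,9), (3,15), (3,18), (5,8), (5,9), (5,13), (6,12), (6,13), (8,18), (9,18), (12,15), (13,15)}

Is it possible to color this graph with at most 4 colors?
Yes, G is 4-colorable

A valid 4-coloring: color 1: [2, 9, 15]; color 2: [3, 8, 12, 13]; color 3: [5, 6, 18].
(χ(G) = 3 ≤ 4.)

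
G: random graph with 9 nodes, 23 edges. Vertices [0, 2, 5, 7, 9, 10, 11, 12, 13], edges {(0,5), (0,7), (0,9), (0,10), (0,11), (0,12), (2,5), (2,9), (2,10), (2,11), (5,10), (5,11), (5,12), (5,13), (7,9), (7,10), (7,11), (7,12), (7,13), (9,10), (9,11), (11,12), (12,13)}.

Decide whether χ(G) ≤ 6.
A valid 6-coloring: color 1: [5, 7]; color 2: [10, 11, 13]; color 3: [0, 2]; color 4: [9, 12].
(χ(G) = 4 ≤ 6.)

Yes, G is 6-colorable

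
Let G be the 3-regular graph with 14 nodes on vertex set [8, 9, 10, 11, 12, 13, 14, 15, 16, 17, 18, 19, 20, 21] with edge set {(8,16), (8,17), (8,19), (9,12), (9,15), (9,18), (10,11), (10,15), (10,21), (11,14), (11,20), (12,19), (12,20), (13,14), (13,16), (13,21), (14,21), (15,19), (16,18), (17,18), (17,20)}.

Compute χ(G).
Clique number ω(G) = 3 (lower bound: χ ≥ ω).
The clique on [13, 14, 21] has size 3, forcing χ ≥ 3, and the coloring below uses 3 colors, so χ(G) = 3.
A valid 3-coloring: color 1: [8, 11, 12, 13, 15, 18]; color 2: [9, 10, 14, 16, 19, 20]; color 3: [17, 21].

χ(G) = 3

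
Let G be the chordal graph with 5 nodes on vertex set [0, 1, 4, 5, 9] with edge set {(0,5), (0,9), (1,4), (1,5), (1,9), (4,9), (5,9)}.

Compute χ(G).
χ(G) = 3

Clique number ω(G) = 3 (lower bound: χ ≥ ω).
The clique on [0, 5, 9] has size 3, forcing χ ≥ 3, and the coloring below uses 3 colors, so χ(G) = 3.
A valid 3-coloring: color 1: [9]; color 2: [0, 1]; color 3: [4, 5].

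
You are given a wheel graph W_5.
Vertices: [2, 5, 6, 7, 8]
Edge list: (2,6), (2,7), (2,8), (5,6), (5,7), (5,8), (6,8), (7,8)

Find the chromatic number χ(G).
Clique number ω(G) = 3 (lower bound: χ ≥ ω).
The clique on [2, 6, 8] has size 3, forcing χ ≥ 3, and the coloring below uses 3 colors, so χ(G) = 3.
A valid 3-coloring: color 1: [8]; color 2: [6, 7]; color 3: [2, 5].

χ(G) = 3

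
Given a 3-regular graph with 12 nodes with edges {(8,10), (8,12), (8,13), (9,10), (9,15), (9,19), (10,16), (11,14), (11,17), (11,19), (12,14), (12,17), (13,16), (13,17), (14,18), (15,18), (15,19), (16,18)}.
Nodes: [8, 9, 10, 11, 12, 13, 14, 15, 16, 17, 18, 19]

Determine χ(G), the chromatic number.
Clique number ω(G) = 3 (lower bound: χ ≥ ω).
The clique on [9, 15, 19] has size 3, forcing χ ≥ 3, and the coloring below uses 3 colors, so χ(G) = 3.
A valid 3-coloring: color 1: [8, 9, 17, 18]; color 2: [10, 11, 12, 13, 15]; color 3: [14, 16, 19].

χ(G) = 3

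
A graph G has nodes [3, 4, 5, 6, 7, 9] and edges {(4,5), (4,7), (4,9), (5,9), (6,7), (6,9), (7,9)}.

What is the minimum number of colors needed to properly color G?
Clique number ω(G) = 3 (lower bound: χ ≥ ω).
The clique on [4, 5, 9] has size 3, forcing χ ≥ 3, and the coloring below uses 3 colors, so χ(G) = 3.
A valid 3-coloring: color 1: [3, 9]; color 2: [4, 6]; color 3: [5, 7].

χ(G) = 3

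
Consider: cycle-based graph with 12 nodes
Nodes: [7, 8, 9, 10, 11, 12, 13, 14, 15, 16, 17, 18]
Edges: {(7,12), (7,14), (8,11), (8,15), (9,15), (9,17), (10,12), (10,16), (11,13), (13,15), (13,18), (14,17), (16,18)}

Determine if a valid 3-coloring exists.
A valid 3-coloring: color 1: [7, 10, 11, 15, 17, 18]; color 2: [8, 9, 12, 13, 14, 16].
(χ(G) = 2 ≤ 3.)

Yes, G is 3-colorable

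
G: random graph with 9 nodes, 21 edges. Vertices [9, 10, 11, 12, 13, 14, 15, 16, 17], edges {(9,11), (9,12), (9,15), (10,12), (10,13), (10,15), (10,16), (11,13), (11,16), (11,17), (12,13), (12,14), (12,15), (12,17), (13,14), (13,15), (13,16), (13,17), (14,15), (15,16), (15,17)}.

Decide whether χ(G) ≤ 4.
A valid 4-coloring: color 1: [9, 13]; color 2: [11, 15]; color 3: [12, 16]; color 4: [10, 14, 17].
(χ(G) = 4 ≤ 4.)

Yes, G is 4-colorable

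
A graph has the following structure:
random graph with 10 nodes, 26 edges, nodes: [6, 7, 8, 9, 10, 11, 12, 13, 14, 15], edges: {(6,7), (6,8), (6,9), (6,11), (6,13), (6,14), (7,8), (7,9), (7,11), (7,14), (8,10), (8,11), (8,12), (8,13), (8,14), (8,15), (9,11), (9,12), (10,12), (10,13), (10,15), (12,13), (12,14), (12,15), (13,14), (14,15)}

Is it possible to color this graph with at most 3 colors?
No, G is not 3-colorable

The clique on vertices [8, 10, 12, 13] has size 4 > 3, so it alone needs 4 colors.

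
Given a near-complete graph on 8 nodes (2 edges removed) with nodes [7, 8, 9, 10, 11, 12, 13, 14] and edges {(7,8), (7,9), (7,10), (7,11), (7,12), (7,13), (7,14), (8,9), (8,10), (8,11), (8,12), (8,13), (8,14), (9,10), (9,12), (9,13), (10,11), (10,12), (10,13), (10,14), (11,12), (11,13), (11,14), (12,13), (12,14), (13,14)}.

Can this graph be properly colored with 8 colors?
A valid 8-coloring: color 1: [7]; color 2: [12]; color 3: [13]; color 4: [8]; color 5: [10]; color 6: [9, 11]; color 7: [14].
(χ(G) = 7 ≤ 8.)

Yes, G is 8-colorable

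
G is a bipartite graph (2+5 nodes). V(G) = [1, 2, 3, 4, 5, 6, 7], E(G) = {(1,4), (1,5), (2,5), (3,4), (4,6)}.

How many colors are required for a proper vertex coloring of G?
χ(G) = 2

Clique number ω(G) = 2 (lower bound: χ ≥ ω).
The graph is bipartite (no odd cycle), so 2 colors suffice: χ(G) = 2.
A valid 2-coloring: color 1: [4, 5, 7]; color 2: [1, 2, 3, 6].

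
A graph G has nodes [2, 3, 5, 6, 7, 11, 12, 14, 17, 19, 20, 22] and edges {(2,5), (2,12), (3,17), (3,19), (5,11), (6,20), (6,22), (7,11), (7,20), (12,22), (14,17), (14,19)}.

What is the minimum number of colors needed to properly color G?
Clique number ω(G) = 2 (lower bound: χ ≥ ω).
The graph is bipartite (no odd cycle), so 2 colors suffice: χ(G) = 2.
A valid 2-coloring: color 1: [2, 11, 17, 19, 20, 22]; color 2: [3, 5, 6, 7, 12, 14].

χ(G) = 2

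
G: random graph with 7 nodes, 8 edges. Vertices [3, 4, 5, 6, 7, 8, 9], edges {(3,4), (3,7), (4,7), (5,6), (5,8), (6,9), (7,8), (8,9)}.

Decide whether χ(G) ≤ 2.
No, G is not 2-colorable

The clique on vertices [3, 4, 7] has size 3 > 2, so it alone needs 3 colors.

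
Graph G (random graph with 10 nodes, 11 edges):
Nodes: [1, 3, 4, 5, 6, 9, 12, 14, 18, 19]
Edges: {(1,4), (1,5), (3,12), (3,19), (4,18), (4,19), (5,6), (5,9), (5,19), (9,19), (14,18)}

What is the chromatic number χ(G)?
χ(G) = 3

Clique number ω(G) = 3 (lower bound: χ ≥ ω).
The clique on [5, 9, 19] has size 3, forcing χ ≥ 3, and the coloring below uses 3 colors, so χ(G) = 3.
A valid 3-coloring: color 1: [1, 6, 12, 18, 19]; color 2: [3, 4, 5, 14]; color 3: [9].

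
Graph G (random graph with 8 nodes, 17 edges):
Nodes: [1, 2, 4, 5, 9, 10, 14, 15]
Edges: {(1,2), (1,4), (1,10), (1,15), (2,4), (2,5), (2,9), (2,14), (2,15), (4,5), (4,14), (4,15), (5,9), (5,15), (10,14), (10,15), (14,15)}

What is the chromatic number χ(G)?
Clique number ω(G) = 4 (lower bound: χ ≥ ω).
The clique on [1, 2, 4, 15] has size 4, forcing χ ≥ 4, and the coloring below uses 4 colors, so χ(G) = 4.
A valid 4-coloring: color 1: [9, 15]; color 2: [2, 10]; color 3: [4]; color 4: [1, 5, 14].

χ(G) = 4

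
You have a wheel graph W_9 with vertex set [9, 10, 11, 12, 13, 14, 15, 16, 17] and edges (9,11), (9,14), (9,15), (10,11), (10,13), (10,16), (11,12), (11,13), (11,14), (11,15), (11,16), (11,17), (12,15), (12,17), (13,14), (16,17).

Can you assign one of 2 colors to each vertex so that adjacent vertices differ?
No, G is not 2-colorable

The clique on vertices [9, 11, 14] has size 3 > 2, so it alone needs 3 colors.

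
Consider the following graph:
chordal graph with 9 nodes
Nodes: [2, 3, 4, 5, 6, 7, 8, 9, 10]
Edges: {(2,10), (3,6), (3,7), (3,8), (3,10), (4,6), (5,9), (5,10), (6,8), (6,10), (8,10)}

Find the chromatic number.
Clique number ω(G) = 4 (lower bound: χ ≥ ω).
The clique on [3, 6, 8, 10] has size 4, forcing χ ≥ 4, and the coloring below uses 4 colors, so χ(G) = 4.
A valid 4-coloring: color 1: [4, 7, 9, 10]; color 2: [2, 3, 5]; color 3: [6]; color 4: [8].

χ(G) = 4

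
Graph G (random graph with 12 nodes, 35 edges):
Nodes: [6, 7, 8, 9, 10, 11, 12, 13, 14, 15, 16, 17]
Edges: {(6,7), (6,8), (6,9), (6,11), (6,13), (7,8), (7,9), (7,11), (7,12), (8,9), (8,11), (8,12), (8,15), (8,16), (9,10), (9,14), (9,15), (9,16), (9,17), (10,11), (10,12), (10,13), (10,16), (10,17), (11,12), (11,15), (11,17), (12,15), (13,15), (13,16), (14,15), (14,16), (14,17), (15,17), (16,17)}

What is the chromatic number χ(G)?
χ(G) = 4

Clique number ω(G) = 4 (lower bound: χ ≥ ω).
The clique on [6, 7, 8, 9] has size 4, forcing χ ≥ 4, and the coloring below uses 4 colors, so χ(G) = 4.
A valid 4-coloring: color 1: [9, 11, 13]; color 2: [8, 10, 14]; color 3: [7, 15, 16]; color 4: [6, 12, 17].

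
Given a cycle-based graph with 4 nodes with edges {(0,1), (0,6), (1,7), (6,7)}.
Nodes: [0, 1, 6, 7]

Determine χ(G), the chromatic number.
χ(G) = 2

Clique number ω(G) = 2 (lower bound: χ ≥ ω).
The graph is bipartite (no odd cycle), so 2 colors suffice: χ(G) = 2.
A valid 2-coloring: color 1: [0, 7]; color 2: [1, 6].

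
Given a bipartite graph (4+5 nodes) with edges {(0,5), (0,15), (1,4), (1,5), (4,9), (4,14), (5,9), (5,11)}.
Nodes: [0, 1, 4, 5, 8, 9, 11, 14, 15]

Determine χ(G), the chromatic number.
Clique number ω(G) = 2 (lower bound: χ ≥ ω).
The graph is bipartite (no odd cycle), so 2 colors suffice: χ(G) = 2.
A valid 2-coloring: color 1: [4, 5, 8, 15]; color 2: [0, 1, 9, 11, 14].

χ(G) = 2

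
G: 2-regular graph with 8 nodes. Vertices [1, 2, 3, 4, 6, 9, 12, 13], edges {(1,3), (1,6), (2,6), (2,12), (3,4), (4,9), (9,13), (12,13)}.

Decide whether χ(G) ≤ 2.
A valid 2-coloring: color 1: [1, 2, 4, 13]; color 2: [3, 6, 9, 12].
(χ(G) = 2 ≤ 2.)

Yes, G is 2-colorable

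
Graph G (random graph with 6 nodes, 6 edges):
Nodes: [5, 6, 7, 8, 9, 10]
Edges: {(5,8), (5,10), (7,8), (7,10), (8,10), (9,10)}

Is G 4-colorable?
A valid 4-coloring: color 1: [6, 10]; color 2: [8, 9]; color 3: [5, 7].
(χ(G) = 3 ≤ 4.)

Yes, G is 4-colorable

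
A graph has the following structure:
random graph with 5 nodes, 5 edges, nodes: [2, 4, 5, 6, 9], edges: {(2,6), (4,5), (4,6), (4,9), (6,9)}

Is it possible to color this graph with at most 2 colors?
The clique on vertices [4, 6, 9] has size 3 > 2, so it alone needs 3 colors.

No, G is not 2-colorable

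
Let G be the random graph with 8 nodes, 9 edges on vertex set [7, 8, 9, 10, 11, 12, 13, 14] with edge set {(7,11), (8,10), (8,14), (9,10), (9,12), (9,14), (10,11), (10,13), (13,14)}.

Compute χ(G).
Clique number ω(G) = 2 (lower bound: χ ≥ ω).
The graph is bipartite (no odd cycle), so 2 colors suffice: χ(G) = 2.
A valid 2-coloring: color 1: [7, 10, 12, 14]; color 2: [8, 9, 11, 13].

χ(G) = 2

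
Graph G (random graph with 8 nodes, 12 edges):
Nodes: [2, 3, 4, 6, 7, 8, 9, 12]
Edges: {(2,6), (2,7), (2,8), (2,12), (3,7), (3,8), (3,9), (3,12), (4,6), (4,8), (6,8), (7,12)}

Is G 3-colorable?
A valid 3-coloring: color 1: [2, 3, 4]; color 2: [8, 9, 12]; color 3: [6, 7].
(χ(G) = 3 ≤ 3.)

Yes, G is 3-colorable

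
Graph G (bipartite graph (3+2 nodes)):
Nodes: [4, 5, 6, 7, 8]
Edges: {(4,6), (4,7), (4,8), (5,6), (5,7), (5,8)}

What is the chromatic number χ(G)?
Clique number ω(G) = 2 (lower bound: χ ≥ ω).
The graph is bipartite (no odd cycle), so 2 colors suffice: χ(G) = 2.
A valid 2-coloring: color 1: [4, 5]; color 2: [6, 7, 8].

χ(G) = 2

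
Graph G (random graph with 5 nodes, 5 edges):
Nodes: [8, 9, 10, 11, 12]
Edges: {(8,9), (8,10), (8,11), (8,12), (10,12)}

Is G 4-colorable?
Yes, G is 4-colorable

A valid 4-coloring: color 1: [8]; color 2: [9, 11, 12]; color 3: [10].
(χ(G) = 3 ≤ 4.)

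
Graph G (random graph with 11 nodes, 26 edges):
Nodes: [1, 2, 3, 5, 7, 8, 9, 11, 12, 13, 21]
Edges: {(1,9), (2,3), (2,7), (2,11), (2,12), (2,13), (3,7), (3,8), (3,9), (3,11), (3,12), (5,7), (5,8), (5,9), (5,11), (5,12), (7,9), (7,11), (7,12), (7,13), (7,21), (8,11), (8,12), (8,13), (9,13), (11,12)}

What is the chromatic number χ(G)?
χ(G) = 5

Clique number ω(G) = 5 (lower bound: χ ≥ ω).
The clique on [2, 3, 7, 11, 12] has size 5, forcing χ ≥ 5, and the coloring below uses 5 colors, so χ(G) = 5.
A valid 5-coloring: color 1: [1, 7, 8]; color 2: [9, 12, 21]; color 3: [3, 5, 13]; color 4: [11]; color 5: [2].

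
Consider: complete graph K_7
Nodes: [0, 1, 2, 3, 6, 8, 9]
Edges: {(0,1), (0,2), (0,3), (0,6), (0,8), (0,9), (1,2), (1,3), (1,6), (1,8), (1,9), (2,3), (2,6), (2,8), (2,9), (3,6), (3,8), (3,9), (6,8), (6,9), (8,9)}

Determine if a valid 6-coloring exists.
No, G is not 6-colorable

The clique on vertices [0, 1, 2, 3, 6, 8, 9] has size 7 > 6, so it alone needs 7 colors.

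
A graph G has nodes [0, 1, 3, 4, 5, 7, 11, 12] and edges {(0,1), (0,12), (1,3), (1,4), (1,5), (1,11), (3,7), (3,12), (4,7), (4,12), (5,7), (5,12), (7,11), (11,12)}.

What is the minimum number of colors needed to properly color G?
Clique number ω(G) = 2 (lower bound: χ ≥ ω).
The graph is bipartite (no odd cycle), so 2 colors suffice: χ(G) = 2.
A valid 2-coloring: color 1: [1, 7, 12]; color 2: [0, 3, 4, 5, 11].

χ(G) = 2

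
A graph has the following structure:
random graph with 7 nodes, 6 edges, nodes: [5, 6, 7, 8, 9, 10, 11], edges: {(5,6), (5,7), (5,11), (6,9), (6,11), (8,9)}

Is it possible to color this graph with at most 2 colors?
No, G is not 2-colorable

The clique on vertices [5, 6, 11] has size 3 > 2, so it alone needs 3 colors.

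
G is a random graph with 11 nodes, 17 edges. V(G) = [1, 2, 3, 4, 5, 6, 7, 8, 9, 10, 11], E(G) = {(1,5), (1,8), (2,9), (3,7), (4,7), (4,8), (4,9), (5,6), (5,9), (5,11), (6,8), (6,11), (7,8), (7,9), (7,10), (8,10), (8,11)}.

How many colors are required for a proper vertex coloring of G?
Clique number ω(G) = 3 (lower bound: χ ≥ ω).
Suppose a proper 3-coloring c exists. The clique [4, 7, 8] takes 3 distinct colors; by symmetry let c(4) = 1, c(7) = 2, c(8) = 3.
- Vertex 9: neighbors [4, 7] already have colors [1, 2] ⇒ c(9) = 3.
- Vertex 10: neighbors [7, 8] already have colors [2, 3] ⇒ c(10) = 1.
- Vertex 5: neighbors [9] already have colors [3]; try each remaining color.
- Case c(5) = 1:
  - Vertex 6: neighbors [5, 8] already have colors [1, 3] ⇒ c(6) = 2.
  - Vertex 11: neighbors [5, 6, 8] already have colors [1, 2, 3] — all 3 colors blocked. Contradiction.
- Case c(5) = 2:
  - Vertex 6: neighbors [5, 8] already have colors [2, 3] ⇒ c(6) = 1.
  - Vertex 11: neighbors [6, 5, 8] already have colors [1, 2, 3] — all 3 colors blocked. Contradiction.
Every case ends in a contradiction, so G has no proper 3-coloring (χ ≥ 4).
The coloring below uses 4 colors, so χ(G) = 4.
A valid 4-coloring: color 1: [3, 8, 9]; color 2: [2, 5, 7]; color 3: [1, 4, 6, 10]; color 4: [11].

χ(G) = 4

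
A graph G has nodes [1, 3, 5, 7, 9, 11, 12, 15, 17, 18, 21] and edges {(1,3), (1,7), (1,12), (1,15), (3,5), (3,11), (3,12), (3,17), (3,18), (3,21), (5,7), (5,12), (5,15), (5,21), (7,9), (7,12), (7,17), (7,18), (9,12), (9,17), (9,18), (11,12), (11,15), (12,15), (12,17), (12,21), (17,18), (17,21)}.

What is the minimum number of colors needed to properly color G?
χ(G) = 4

Clique number ω(G) = 4 (lower bound: χ ≥ ω).
The clique on [7, 9, 17, 18] has size 4, forcing χ ≥ 4, and the coloring below uses 4 colors, so χ(G) = 4.
A valid 4-coloring: color 1: [12, 18]; color 2: [3, 7, 15]; color 3: [1, 5, 11, 17]; color 4: [9, 21].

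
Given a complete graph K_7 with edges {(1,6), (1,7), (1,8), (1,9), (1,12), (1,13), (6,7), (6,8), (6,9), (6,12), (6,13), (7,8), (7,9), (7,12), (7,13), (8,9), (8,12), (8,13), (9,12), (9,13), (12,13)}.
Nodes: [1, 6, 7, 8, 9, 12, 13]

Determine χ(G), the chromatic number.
χ(G) = 7

Clique number ω(G) = 7 (lower bound: χ ≥ ω).
The clique on [1, 6, 7, 8, 9, 12, 13] has size 7, forcing χ ≥ 7, and the coloring below uses 7 colors, so χ(G) = 7.
A valid 7-coloring: color 1: [13]; color 2: [8]; color 3: [6]; color 4: [12]; color 5: [9]; color 6: [1]; color 7: [7].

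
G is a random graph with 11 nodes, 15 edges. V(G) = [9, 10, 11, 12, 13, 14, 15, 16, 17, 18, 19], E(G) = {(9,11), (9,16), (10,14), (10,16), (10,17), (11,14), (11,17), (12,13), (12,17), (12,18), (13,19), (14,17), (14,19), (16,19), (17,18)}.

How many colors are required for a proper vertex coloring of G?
χ(G) = 3

Clique number ω(G) = 3 (lower bound: χ ≥ ω).
The clique on [12, 17, 18] has size 3, forcing χ ≥ 3, and the coloring below uses 3 colors, so χ(G) = 3.
A valid 3-coloring: color 1: [9, 15, 17, 19]; color 2: [12, 14, 16]; color 3: [10, 11, 13, 18].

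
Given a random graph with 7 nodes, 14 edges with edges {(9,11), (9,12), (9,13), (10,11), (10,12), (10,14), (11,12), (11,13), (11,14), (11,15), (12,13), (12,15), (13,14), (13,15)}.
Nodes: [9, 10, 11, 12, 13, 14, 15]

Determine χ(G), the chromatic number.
χ(G) = 4

Clique number ω(G) = 4 (lower bound: χ ≥ ω).
The clique on [9, 11, 12, 13] has size 4, forcing χ ≥ 4, and the coloring below uses 4 colors, so χ(G) = 4.
A valid 4-coloring: color 1: [11]; color 2: [10, 13]; color 3: [12, 14]; color 4: [9, 15].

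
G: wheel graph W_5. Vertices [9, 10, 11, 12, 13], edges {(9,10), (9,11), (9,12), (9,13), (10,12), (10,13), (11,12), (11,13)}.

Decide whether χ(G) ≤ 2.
No, G is not 2-colorable

The clique on vertices [9, 10, 12] has size 3 > 2, so it alone needs 3 colors.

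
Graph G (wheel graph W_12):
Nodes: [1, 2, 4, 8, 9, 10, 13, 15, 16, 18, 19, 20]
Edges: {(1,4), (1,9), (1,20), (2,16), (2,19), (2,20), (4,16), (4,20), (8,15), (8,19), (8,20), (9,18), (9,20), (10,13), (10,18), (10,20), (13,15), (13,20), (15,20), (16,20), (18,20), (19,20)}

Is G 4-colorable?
Yes, G is 4-colorable

A valid 4-coloring: color 1: [20]; color 2: [2, 4, 8, 13, 18]; color 3: [9, 10, 15, 16, 19]; color 4: [1].
(χ(G) = 4 ≤ 4.)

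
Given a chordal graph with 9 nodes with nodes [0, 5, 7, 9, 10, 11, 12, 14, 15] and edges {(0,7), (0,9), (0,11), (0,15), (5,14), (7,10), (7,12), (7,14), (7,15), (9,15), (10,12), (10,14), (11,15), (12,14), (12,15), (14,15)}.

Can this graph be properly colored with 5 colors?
A valid 5-coloring: color 1: [5, 10, 15]; color 2: [0, 14]; color 3: [7, 9, 11]; color 4: [12].
(χ(G) = 4 ≤ 5.)

Yes, G is 5-colorable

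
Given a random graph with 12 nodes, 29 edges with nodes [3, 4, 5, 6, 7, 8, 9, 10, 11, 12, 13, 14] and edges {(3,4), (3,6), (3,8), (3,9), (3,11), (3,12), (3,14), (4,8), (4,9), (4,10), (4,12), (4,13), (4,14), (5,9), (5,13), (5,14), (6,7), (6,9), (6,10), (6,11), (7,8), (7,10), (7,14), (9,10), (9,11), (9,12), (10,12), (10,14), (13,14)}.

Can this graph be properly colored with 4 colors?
A valid 4-coloring: color 1: [3, 10, 13]; color 2: [8, 9, 14]; color 3: [4, 5, 6]; color 4: [7, 11, 12].
(χ(G) = 4 ≤ 4.)

Yes, G is 4-colorable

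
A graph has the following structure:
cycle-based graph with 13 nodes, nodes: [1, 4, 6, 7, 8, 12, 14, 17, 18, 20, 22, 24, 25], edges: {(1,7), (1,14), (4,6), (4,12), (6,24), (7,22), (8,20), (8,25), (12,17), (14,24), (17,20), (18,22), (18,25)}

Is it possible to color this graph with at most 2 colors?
Odd cycle [17, 12, 4, 6, 24, 14, 1, 7, 22, 18, 25, 8, 20] needs 3 colors (χ ≥ 3).
Hence χ(G) ≥ 3 > 2, so no proper 2-coloring exists.

No, G is not 2-colorable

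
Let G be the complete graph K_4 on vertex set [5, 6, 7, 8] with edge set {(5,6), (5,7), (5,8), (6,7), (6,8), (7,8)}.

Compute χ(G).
Clique number ω(G) = 4 (lower bound: χ ≥ ω).
The clique on [5, 6, 7, 8] has size 4, forcing χ ≥ 4, and the coloring below uses 4 colors, so χ(G) = 4.
A valid 4-coloring: color 1: [8]; color 2: [7]; color 3: [6]; color 4: [5].

χ(G) = 4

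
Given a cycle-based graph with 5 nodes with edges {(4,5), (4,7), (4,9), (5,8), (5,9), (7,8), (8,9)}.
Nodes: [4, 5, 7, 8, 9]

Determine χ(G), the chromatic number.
χ(G) = 3

Clique number ω(G) = 3 (lower bound: χ ≥ ω).
The clique on [5, 8, 9] has size 3, forcing χ ≥ 3, and the coloring below uses 3 colors, so χ(G) = 3.
A valid 3-coloring: color 1: [4, 8]; color 2: [7, 9]; color 3: [5].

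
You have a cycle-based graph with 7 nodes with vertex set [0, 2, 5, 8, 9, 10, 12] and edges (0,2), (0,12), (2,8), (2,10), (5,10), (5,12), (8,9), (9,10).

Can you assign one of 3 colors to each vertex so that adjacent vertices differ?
A valid 3-coloring: color 1: [0, 8, 10]; color 2: [2, 5, 9]; color 3: [12].
(χ(G) = 3 ≤ 3.)

Yes, G is 3-colorable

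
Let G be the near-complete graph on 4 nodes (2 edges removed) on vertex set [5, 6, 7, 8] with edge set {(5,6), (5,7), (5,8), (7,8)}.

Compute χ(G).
Clique number ω(G) = 3 (lower bound: χ ≥ ω).
The clique on [5, 7, 8] has size 3, forcing χ ≥ 3, and the coloring below uses 3 colors, so χ(G) = 3.
A valid 3-coloring: color 1: [5]; color 2: [6, 7]; color 3: [8].

χ(G) = 3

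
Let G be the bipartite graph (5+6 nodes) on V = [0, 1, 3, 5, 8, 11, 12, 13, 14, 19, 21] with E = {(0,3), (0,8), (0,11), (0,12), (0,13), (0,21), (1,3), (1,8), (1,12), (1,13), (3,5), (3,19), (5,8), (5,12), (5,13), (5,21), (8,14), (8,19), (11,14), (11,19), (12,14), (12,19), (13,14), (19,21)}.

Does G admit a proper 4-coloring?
A valid 4-coloring: color 1: [0, 1, 5, 14, 19]; color 2: [3, 8, 11, 12, 13, 21].
(χ(G) = 2 ≤ 4.)

Yes, G is 4-colorable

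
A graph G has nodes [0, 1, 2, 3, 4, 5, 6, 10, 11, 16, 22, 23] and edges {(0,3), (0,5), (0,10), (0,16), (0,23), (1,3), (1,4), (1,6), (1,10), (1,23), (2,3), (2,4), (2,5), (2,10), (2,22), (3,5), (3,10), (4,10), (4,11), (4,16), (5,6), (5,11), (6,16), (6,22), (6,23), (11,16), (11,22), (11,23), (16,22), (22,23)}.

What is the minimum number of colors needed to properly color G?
Clique number ω(G) = 3 (lower bound: χ ≥ ω).
Suppose a proper 3-coloring c exists. The clique [0, 3, 5] takes 3 distinct colors; by symmetry let c(0) = 1, c(3) = 2, c(5) = 3.
- Vertex 2: neighbors [3, 5] already have colors [2, 3] ⇒ c(2) = 1.
- Vertex 10: neighbors [0, 3] already have colors [1, 2] ⇒ c(10) = 3.
- Vertex 1: neighbors [3, 10] already have colors [2, 3] ⇒ c(1) = 1.
- Vertex 6: neighbors [1, 5] already have colors [1, 3] ⇒ c(6) = 2.
- Vertex 16: neighbors [0, 6] already have colors [1, 2] ⇒ c(16) = 3.
- Vertex 22: neighbors [2, 6, 16] already have colors [1, 2, 3] — all 3 colors blocked. Contradiction.
The forced assignments end in a contradiction, so G has no proper 3-coloring (χ ≥ 4).
The coloring below uses 4 colors, so χ(G) = 4.
A valid 4-coloring: color 1: [3, 4, 6]; color 2: [5, 10, 22]; color 3: [0, 1, 2, 11]; color 4: [16, 23].

χ(G) = 4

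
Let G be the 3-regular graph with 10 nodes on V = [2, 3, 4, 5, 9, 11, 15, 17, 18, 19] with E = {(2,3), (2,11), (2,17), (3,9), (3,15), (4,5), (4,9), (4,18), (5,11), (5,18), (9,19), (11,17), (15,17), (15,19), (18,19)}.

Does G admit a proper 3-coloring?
A valid 3-coloring: color 1: [3, 4, 17, 19]; color 2: [9, 11, 15, 18]; color 3: [2, 5].
(χ(G) = 3 ≤ 3.)

Yes, G is 3-colorable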